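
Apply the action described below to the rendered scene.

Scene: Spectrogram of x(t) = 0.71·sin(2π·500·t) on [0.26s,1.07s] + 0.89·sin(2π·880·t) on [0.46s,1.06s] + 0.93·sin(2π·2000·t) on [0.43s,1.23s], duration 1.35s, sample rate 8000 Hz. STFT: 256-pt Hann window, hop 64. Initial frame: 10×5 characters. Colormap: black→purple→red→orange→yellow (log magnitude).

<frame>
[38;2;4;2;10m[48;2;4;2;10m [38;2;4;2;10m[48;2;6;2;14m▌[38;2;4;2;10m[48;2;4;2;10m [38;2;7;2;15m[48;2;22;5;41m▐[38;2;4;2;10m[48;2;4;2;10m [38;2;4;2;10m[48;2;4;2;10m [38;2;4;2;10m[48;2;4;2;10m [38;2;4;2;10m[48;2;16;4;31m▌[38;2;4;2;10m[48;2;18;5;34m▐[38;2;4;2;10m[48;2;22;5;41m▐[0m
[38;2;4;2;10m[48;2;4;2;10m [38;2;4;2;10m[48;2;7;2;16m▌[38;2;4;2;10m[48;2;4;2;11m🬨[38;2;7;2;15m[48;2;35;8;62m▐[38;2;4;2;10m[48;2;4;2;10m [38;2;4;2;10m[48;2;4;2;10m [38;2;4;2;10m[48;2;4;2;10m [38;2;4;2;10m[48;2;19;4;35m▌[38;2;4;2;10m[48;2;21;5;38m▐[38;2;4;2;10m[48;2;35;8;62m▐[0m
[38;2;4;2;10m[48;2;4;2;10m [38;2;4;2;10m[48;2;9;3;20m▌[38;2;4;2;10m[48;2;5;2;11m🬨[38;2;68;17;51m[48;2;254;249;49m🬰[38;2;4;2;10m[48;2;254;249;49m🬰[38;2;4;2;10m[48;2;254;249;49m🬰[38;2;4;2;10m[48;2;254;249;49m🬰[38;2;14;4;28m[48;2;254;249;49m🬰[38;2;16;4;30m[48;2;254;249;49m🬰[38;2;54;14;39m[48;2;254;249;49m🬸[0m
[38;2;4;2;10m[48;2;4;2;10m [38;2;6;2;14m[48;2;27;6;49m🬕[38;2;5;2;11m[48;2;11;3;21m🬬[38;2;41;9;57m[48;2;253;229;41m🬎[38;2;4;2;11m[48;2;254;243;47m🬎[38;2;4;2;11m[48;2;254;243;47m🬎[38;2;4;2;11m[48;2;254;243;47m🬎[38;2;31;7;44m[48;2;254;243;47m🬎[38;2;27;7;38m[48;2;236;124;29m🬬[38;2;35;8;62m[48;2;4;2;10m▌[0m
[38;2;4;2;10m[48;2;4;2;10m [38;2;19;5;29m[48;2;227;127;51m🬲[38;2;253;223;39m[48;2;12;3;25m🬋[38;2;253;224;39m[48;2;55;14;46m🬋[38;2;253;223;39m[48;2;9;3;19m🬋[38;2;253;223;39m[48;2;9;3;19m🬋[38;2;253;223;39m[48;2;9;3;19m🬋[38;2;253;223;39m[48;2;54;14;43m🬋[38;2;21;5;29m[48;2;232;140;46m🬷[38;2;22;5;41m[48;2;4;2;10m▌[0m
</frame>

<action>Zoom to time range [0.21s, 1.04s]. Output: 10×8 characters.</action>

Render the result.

<frame>
[38;2;4;2;11m[48;2;7;2;15m▌[38;2;4;2;10m[48;2;4;2;10m [38;2;4;2;10m[48;2;19;5;36m▌[38;2;21;5;39m[48;2;4;2;10m▌[38;2;4;2;10m[48;2;4;2;10m [38;2;4;2;10m[48;2;4;2;10m [38;2;4;2;10m[48;2;4;2;10m [38;2;4;2;10m[48;2;4;2;10m [38;2;4;2;10m[48;2;4;2;10m [38;2;4;2;10m[48;2;4;2;10m [0m
[38;2;5;2;11m[48;2;7;2;15m▌[38;2;4;2;10m[48;2;4;2;10m [38;2;4;2;10m[48;2;22;5;41m▌[38;2;4;2;10m[48;2;22;5;40m▐[38;2;4;2;10m[48;2;4;2;10m [38;2;4;2;10m[48;2;4;2;10m [38;2;4;2;10m[48;2;4;2;10m [38;2;4;2;10m[48;2;4;2;10m [38;2;4;2;10m[48;2;4;2;10m [38;2;4;2;10m[48;2;4;2;10m [0m
[38;2;5;2;12m[48;2;7;2;16m▌[38;2;4;2;10m[48;2;4;2;10m [38;2;4;2;10m[48;2;31;7;55m▌[38;2;4;2;10m[48;2;24;6;43m▐[38;2;4;2;10m[48;2;4;2;10m [38;2;4;2;10m[48;2;4;2;10m [38;2;4;2;10m[48;2;4;2;10m [38;2;4;2;10m[48;2;4;2;10m [38;2;4;2;10m[48;2;4;2;10m [38;2;4;2;10m[48;2;4;2;10m [0m
[38;2;5;2;12m[48;2;9;3;18m▌[38;2;4;2;10m[48;2;4;2;10m [38;2;30;7;39m[48;2;254;249;49m🬝[38;2;15;4;29m[48;2;254;249;49m🬎[38;2;4;2;10m[48;2;254;249;49m🬎[38;2;4;2;10m[48;2;254;249;49m🬎[38;2;4;2;10m[48;2;254;249;49m🬎[38;2;4;2;10m[48;2;254;249;49m🬎[38;2;4;2;10m[48;2;254;249;49m🬎[38;2;4;2;10m[48;2;254;249;49m🬎[0m
[38;2;6;2;14m[48;2;12;3;23m▌[38;2;4;2;10m[48;2;4;2;10m [38;2;30;7;39m[48;2;251;188;25m🬺[38;2;251;185;23m[48;2;20;5;37m🬂[38;2;251;185;23m[48;2;4;2;10m🬂[38;2;251;185;23m[48;2;4;2;10m🬂[38;2;251;185;23m[48;2;4;2;10m🬂[38;2;251;185;23m[48;2;4;2;10m🬂[38;2;251;185;23m[48;2;4;2;10m🬂[38;2;251;185;23m[48;2;4;2;10m🬂[0m
[38;2;11;3;22m[48;2;22;5;41m🬕[38;2;4;2;10m[48;2;4;2;10m [38;2;4;2;10m[48;2;38;8;67m▌[38;2;16;4;30m[48;2;113;28;85m🬨[38;2;4;2;10m[48;2;11;3;22m🬎[38;2;4;2;10m[48;2;11;3;23m🬎[38;2;4;2;10m[48;2;11;3;22m🬎[38;2;4;2;10m[48;2;11;3;23m🬎[38;2;4;2;10m[48;2;11;3;22m🬎[38;2;4;2;10m[48;2;11;3;22m🬎[0m
[38;2;38;8;63m[48;2;253;224;39m🬝[38;2;4;2;10m[48;2;253;224;39m🬎[38;2;35;9;49m[48;2;253;224;39m🬎[38;2;246;204;45m[48;2;37;9;66m🬴[38;2;253;234;43m[48;2;37;9;66m🬰[38;2;253;234;43m[48;2;37;9;66m🬰[38;2;253;234;43m[48;2;37;9;66m🬰[38;2;253;234;43m[48;2;37;9;66m🬰[38;2;253;234;43m[48;2;37;9;66m🬰[38;2;253;234;43m[48;2;37;9;66m🬰[0m
[38;2;250;169;16m[48;2;53;12;73m🬁[38;2;250;160;13m[48;2;4;2;10m🬂[38;2;250;161;13m[48;2;11;3;23m🬂[38;2;250;162;13m[48;2;10;3;21m🬂[38;2;250;160;13m[48;2;4;2;10m🬂[38;2;250;160;13m[48;2;4;2;10m🬂[38;2;250;160;13m[48;2;4;2;10m🬂[38;2;250;160;13m[48;2;4;2;10m🬂[38;2;250;160;13m[48;2;4;2;10m🬂[38;2;250;160;13m[48;2;4;2;10m🬂[0m
</frame>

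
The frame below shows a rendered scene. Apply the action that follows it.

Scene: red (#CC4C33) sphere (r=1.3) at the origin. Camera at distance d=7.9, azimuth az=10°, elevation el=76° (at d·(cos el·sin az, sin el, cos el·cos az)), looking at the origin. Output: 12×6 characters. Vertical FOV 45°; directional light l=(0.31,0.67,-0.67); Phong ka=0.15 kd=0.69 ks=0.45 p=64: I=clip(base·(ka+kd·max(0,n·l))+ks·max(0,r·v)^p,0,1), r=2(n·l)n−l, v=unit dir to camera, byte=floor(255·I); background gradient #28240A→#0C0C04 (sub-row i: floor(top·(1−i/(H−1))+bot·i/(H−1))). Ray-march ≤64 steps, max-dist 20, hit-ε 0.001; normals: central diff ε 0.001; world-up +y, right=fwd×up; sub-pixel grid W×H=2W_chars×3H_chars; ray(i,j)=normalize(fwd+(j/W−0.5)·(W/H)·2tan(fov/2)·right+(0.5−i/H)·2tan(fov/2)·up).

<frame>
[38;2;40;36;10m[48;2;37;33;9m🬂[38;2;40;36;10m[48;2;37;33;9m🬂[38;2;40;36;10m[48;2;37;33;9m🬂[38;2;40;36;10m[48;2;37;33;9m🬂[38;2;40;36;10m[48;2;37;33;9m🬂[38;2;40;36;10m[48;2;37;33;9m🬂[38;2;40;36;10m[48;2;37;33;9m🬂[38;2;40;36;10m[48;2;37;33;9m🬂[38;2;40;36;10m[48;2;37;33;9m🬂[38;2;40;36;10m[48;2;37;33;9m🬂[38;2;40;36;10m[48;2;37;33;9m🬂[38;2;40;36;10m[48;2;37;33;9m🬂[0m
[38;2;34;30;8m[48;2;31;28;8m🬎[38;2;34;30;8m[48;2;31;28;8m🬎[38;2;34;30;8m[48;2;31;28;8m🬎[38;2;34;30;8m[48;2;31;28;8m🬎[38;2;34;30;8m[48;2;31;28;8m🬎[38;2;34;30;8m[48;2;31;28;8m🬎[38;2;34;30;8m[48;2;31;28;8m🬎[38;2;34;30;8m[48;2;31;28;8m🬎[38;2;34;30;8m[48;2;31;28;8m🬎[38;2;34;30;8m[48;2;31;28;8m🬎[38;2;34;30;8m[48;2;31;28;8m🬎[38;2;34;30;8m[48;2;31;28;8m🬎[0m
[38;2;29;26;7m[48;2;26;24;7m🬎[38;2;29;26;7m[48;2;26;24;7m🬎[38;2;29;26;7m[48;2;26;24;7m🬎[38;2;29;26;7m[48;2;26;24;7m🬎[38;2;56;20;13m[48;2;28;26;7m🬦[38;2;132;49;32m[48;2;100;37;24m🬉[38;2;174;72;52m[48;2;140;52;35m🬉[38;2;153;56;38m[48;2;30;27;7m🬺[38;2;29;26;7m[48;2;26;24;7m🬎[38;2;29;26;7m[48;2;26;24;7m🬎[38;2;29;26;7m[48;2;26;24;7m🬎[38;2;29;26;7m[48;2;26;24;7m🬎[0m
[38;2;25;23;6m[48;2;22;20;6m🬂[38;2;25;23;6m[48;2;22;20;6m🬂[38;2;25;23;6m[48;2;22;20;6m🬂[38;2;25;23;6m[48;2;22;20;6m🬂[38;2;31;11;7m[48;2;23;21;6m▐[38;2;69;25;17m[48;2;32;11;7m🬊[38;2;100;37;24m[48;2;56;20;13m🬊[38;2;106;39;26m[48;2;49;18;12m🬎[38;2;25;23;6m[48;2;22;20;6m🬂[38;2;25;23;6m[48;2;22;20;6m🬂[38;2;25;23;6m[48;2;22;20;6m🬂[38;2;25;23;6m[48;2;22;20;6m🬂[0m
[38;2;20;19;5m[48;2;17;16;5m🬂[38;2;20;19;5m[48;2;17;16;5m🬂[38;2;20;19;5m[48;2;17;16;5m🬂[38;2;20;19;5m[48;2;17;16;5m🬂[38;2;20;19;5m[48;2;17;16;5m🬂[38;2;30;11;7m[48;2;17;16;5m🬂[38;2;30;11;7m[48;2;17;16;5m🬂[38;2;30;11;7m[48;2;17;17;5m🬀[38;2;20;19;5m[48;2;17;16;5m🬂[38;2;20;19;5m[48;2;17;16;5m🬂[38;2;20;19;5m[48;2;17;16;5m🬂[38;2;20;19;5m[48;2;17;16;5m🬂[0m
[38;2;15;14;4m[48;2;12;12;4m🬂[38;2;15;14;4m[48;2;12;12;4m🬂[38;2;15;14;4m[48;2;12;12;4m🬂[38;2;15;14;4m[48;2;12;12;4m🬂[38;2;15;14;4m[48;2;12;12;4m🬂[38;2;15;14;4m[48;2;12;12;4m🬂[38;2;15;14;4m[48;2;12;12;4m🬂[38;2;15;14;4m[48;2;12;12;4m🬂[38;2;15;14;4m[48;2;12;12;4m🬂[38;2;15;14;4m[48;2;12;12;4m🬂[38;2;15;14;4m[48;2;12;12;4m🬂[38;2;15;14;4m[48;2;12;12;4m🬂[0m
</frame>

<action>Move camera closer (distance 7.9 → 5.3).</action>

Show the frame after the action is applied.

<frame>
[38;2;40;36;10m[48;2;37;33;9m🬂[38;2;40;36;10m[48;2;37;33;9m🬂[38;2;40;36;10m[48;2;37;33;9m🬂[38;2;40;36;10m[48;2;37;33;9m🬂[38;2;40;36;10m[48;2;37;33;9m🬂[38;2;40;36;10m[48;2;37;33;9m🬂[38;2;40;36;10m[48;2;37;33;9m🬂[38;2;40;36;10m[48;2;37;33;9m🬂[38;2;40;36;10m[48;2;37;33;9m🬂[38;2;40;36;10m[48;2;37;33;9m🬂[38;2;40;36;10m[48;2;37;33;9m🬂[38;2;40;36;10m[48;2;37;33;9m🬂[0m
[38;2;34;30;8m[48;2;31;28;8m🬎[38;2;34;30;8m[48;2;31;28;8m🬎[38;2;34;30;8m[48;2;31;28;8m🬎[38;2;34;30;8m[48;2;31;28;8m🬎[38;2;33;30;8m[48;2;112;41;28m🬝[38;2;35;31;8m[48;2;135;50;33m🬂[38;2;35;31;8m[48;2;157;58;39m🬂[38;2;167;62;41m[48;2;34;30;8m🬱[38;2;34;30;8m[48;2;31;28;8m🬎[38;2;34;30;8m[48;2;31;28;8m🬎[38;2;34;30;8m[48;2;31;28;8m🬎[38;2;34;30;8m[48;2;31;28;8m🬎[0m
[38;2;29;26;7m[48;2;26;24;7m🬎[38;2;29;26;7m[48;2;26;24;7m🬎[38;2;29;26;7m[48;2;26;24;7m🬎[38;2;42;15;10m[48;2;28;26;7m🬦[38;2;100;37;24m[48;2;77;28;19m🬉[38;2;123;45;30m[48;2;103;38;25m🬊[38;2;181;88;70m[48;2;129;49;33m🬁[38;2;160;64;46m[48;2;137;51;34m🬆[38;2;146;54;36m[48;2;30;27;7m🬺[38;2;29;26;7m[48;2;26;24;7m🬎[38;2;29;26;7m[48;2;26;24;7m🬎[38;2;29;26;7m[48;2;26;24;7m🬎[0m
[38;2;25;23;6m[48;2;22;20;6m🬂[38;2;25;23;6m[48;2;22;20;6m🬂[38;2;25;23;6m[48;2;22;20;6m🬂[38;2;23;21;6m[48;2;30;11;7m▌[38;2;56;21;13m[48;2;31;11;7m🬊[38;2;83;30;20m[48;2;56;20;13m🬊[38;2;101;37;25m[48;2;76;28;18m🬊[38;2;113;41;28m[48;2;88;32;21m🬊[38;2;112;41;27m[48;2;80;30;19m🬎[38;2;25;23;6m[48;2;22;20;6m🬂[38;2;25;23;6m[48;2;22;20;6m🬂[38;2;25;23;6m[48;2;22;20;6m🬂[0m
[38;2;20;19;5m[48;2;17;16;5m🬂[38;2;20;19;5m[48;2;17;16;5m🬂[38;2;20;19;5m[48;2;17;16;5m🬂[38;2;20;19;5m[48;2;17;16;5m🬂[38;2;30;11;7m[48;2;16;16;5m🬊[38;2;30;11;7m[48;2;38;14;9m🬺[38;2;51;18;12m[48;2;30;11;7m🬂[38;2;61;22;15m[48;2;28;13;7m🬂[38;2;60;22;15m[48;2;17;17;5m🬀[38;2;20;19;5m[48;2;17;16;5m🬂[38;2;20;19;5m[48;2;17;16;5m🬂[38;2;20;19;5m[48;2;17;16;5m🬂[0m
[38;2;15;14;4m[48;2;12;12;4m🬂[38;2;15;14;4m[48;2;12;12;4m🬂[38;2;15;14;4m[48;2;12;12;4m🬂[38;2;15;14;4m[48;2;12;12;4m🬂[38;2;15;14;4m[48;2;12;12;4m🬂[38;2;15;14;4m[48;2;12;12;4m🬂[38;2;15;14;4m[48;2;12;12;4m🬂[38;2;15;14;4m[48;2;12;12;4m🬂[38;2;15;14;4m[48;2;12;12;4m🬂[38;2;15;14;4m[48;2;12;12;4m🬂[38;2;15;14;4m[48;2;12;12;4m🬂[38;2;15;14;4m[48;2;12;12;4m🬂[0m
</frame>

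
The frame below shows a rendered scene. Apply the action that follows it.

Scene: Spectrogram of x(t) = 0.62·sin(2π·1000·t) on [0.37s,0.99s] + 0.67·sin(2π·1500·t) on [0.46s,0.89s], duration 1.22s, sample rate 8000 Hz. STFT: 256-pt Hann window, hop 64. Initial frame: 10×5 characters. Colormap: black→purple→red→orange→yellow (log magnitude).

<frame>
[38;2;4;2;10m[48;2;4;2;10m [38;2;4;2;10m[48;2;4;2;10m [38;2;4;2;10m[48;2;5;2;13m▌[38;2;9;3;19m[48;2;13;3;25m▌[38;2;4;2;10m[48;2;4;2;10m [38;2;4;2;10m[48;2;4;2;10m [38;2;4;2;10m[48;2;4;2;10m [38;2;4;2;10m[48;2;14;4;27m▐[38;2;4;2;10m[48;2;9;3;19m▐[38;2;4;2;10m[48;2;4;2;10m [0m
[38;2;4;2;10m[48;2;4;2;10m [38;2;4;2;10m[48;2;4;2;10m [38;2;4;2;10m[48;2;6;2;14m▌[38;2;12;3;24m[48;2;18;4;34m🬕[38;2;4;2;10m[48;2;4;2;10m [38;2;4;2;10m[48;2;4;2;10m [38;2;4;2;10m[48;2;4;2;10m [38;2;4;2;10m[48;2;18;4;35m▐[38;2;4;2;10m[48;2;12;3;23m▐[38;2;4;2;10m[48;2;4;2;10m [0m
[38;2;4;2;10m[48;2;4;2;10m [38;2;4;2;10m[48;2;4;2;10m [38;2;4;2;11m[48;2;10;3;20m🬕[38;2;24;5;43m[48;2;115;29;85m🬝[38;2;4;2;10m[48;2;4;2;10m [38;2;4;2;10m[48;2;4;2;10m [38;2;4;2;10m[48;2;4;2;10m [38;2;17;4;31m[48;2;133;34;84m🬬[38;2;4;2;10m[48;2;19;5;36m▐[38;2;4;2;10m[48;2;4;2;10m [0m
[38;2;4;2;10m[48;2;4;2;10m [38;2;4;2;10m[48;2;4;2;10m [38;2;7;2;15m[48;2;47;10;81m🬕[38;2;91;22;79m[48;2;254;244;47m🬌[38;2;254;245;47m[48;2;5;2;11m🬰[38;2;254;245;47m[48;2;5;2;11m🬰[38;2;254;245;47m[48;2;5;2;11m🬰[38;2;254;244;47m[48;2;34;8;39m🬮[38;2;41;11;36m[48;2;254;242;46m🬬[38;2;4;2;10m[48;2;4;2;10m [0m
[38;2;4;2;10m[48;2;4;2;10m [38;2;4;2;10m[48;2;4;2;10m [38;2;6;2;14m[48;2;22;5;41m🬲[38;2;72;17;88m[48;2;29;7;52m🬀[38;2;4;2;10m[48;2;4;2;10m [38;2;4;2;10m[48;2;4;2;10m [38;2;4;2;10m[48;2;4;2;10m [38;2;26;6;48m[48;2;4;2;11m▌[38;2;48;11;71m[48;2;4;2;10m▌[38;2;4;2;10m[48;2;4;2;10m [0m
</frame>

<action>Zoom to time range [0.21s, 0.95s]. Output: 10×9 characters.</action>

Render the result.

<frame>
[38;2;4;2;10m[48;2;4;2;10m [38;2;4;2;10m[48;2;4;2;10m [38;2;10;3;20m[48;2;4;2;10m▌[38;2;11;3;22m[48;2;13;4;26m▐[38;2;4;2;10m[48;2;4;2;10m [38;2;4;2;10m[48;2;4;2;10m [38;2;4;2;10m[48;2;4;2;10m [38;2;4;2;10m[48;2;4;2;10m [38;2;4;2;10m[48;2;4;2;10m [38;2;9;3;18m[48;2;14;4;27m▌[0m
[38;2;4;2;10m[48;2;4;2;10m [38;2;4;2;10m[48;2;4;2;10m [38;2;4;2;10m[48;2;10;3;20m▐[38;2;11;3;23m[48;2;14;4;28m▐[38;2;4;2;10m[48;2;4;2;10m [38;2;4;2;10m[48;2;4;2;10m [38;2;4;2;10m[48;2;4;2;10m [38;2;4;2;10m[48;2;4;2;10m [38;2;4;2;10m[48;2;4;2;10m [38;2;9;3;19m[48;2;15;4;29m▌[0m
[38;2;4;2;10m[48;2;4;2;10m [38;2;4;2;10m[48;2;4;2;10m [38;2;4;2;10m[48;2;11;3;22m▐[38;2;13;3;26m[48;2;17;4;32m▐[38;2;4;2;10m[48;2;4;2;10m [38;2;4;2;10m[48;2;4;2;10m [38;2;4;2;10m[48;2;4;2;10m [38;2;4;2;10m[48;2;4;2;10m [38;2;4;2;10m[48;2;4;2;10m [38;2;10;3;22m[48;2;17;4;32m▌[0m
[38;2;4;2;10m[48;2;4;2;10m [38;2;4;2;10m[48;2;4;2;10m [38;2;4;2;10m[48;2;14;3;26m▐[38;2;18;4;34m[48;2;23;5;42m🬨[38;2;4;2;10m[48;2;4;2;10m [38;2;4;2;10m[48;2;4;2;10m [38;2;4;2;10m[48;2;4;2;10m [38;2;4;2;10m[48;2;4;2;10m [38;2;4;2;10m[48;2;4;2;10m [38;2;13;3;26m[48;2;22;5;42m▌[0m
[38;2;4;2;10m[48;2;4;2;10m [38;2;4;2;10m[48;2;4;2;10m [38;2;4;2;10m[48;2;18;4;34m▐[38;2;27;6;48m[48;2;41;9;72m🬊[38;2;4;2;10m[48;2;4;2;10m [38;2;4;2;10m[48;2;4;2;10m [38;2;4;2;10m[48;2;4;2;10m [38;2;4;2;10m[48;2;4;2;10m [38;2;4;2;10m[48;2;4;2;10m [38;2;25;6;45m[48;2;43;9;75m🬕[0m
[38;2;4;2;10m[48;2;4;2;10m [38;2;4;2;10m[48;2;4;2;10m [38;2;4;2;10m[48;2;31;7;55m▐[38;2;87;21;87m[48;2;249;181;25m🬂[38;2;4;2;10m[48;2;252;214;35m🬂[38;2;4;2;10m[48;2;252;214;35m🬂[38;2;4;2;10m[48;2;252;214;35m🬂[38;2;4;2;10m[48;2;252;214;35m🬂[38;2;4;2;10m[48;2;252;214;35m🬂[38;2;76;18;83m[48;2;251;194;26m🬂[0m
[38;2;4;2;10m[48;2;4;2;10m [38;2;4;2;10m[48;2;4;2;10m [38;2;29;7;37m[48;2;242;190;48m🬊[38;2;57;13;80m[48;2;254;242;46m🬎[38;2;5;2;12m[48;2;254;242;46m🬎[38;2;5;2;12m[48;2;254;242;46m🬎[38;2;5;2;12m[48;2;254;242;46m🬎[38;2;5;2;12m[48;2;254;242;46m🬎[38;2;5;2;12m[48;2;254;242;46m🬎[38;2;53;12;73m[48;2;254;242;46m🬎[0m
[38;2;4;2;10m[48;2;4;2;10m [38;2;4;2;10m[48;2;4;2;10m [38;2;97;24;86m[48;2;13;3;25m🬄[38;2;30;7;54m[48;2;23;5;43m🬄[38;2;4;2;10m[48;2;4;2;10m [38;2;4;2;10m[48;2;4;2;10m [38;2;4;2;10m[48;2;4;2;10m [38;2;4;2;10m[48;2;4;2;10m [38;2;4;2;10m[48;2;4;2;10m [38;2;30;7;53m[48;2;18;4;33m▐[0m
[38;2;4;2;10m[48;2;4;2;10m [38;2;4;2;10m[48;2;4;2;10m [38;2;34;8;61m[48;2;4;2;10m▌[38;2;24;6;44m[48;2;19;5;36m▌[38;2;4;2;10m[48;2;4;2;10m [38;2;4;2;10m[48;2;4;2;10m [38;2;4;2;10m[48;2;4;2;10m [38;2;4;2;10m[48;2;4;2;10m [38;2;4;2;10m[48;2;4;2;10m [38;2;25;6;45m[48;2;15;4;29m▐[0m
</frame>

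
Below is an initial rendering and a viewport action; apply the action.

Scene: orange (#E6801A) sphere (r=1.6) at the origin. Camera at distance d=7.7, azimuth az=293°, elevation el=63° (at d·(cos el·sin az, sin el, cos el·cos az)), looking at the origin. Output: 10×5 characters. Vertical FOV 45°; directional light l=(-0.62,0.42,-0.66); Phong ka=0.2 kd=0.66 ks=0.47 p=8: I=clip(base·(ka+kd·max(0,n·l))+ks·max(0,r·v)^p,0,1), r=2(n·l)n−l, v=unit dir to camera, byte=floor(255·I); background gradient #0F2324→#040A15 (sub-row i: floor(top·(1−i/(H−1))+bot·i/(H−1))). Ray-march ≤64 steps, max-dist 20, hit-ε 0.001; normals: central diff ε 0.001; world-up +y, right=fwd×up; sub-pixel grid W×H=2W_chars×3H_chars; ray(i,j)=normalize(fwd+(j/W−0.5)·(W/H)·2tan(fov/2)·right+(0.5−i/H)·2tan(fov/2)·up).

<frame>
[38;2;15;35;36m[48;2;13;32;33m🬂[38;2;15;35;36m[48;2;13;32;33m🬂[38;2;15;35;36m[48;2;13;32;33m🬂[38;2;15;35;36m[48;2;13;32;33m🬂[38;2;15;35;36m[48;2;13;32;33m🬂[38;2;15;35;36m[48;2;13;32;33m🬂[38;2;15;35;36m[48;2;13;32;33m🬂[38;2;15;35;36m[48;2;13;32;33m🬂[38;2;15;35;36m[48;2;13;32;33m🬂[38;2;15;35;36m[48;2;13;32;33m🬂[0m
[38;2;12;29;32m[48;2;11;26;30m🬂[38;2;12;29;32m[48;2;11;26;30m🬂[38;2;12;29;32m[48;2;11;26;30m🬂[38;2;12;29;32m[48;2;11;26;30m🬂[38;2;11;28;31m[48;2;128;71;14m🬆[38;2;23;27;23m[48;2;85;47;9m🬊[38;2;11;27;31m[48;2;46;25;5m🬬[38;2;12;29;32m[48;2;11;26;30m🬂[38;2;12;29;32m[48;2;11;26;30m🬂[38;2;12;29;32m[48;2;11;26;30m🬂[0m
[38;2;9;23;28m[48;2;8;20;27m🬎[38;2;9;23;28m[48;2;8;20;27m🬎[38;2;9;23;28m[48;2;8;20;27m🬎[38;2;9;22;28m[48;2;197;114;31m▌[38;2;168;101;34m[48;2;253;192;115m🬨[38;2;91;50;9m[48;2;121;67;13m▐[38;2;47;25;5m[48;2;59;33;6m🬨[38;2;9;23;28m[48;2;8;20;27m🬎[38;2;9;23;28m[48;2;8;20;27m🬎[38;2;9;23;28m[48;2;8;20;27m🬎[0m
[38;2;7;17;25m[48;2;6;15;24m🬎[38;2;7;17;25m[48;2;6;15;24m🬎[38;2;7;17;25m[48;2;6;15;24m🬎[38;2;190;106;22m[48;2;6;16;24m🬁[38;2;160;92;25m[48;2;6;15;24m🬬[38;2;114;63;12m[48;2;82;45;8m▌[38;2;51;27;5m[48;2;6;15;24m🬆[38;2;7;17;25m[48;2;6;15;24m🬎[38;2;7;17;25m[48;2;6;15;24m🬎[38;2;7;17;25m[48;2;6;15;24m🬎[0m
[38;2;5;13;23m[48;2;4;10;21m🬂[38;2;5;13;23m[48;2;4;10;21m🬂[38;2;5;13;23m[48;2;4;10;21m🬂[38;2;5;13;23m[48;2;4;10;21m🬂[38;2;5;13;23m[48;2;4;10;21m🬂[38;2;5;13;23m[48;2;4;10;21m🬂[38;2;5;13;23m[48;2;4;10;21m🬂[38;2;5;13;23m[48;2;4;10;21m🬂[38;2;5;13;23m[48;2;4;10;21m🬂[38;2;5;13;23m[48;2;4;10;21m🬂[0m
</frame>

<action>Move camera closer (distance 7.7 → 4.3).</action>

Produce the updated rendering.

<frame>
[38;2;15;35;36m[48;2;13;32;33m🬂[38;2;15;35;36m[48;2;13;32;33m🬂[38;2;15;35;36m[48;2;13;32;33m🬂[38;2;14;34;35m[48;2;134;74;14m🬆[38;2;15;35;36m[48;2;115;64;12m🬂[38;2;15;35;36m[48;2;89;49;9m🬂[38;2;15;35;36m[48;2;57;31;6m🬂[38;2;14;33;34m[48;2;46;25;5m🬬[38;2;15;35;36m[48;2;13;32;33m🬂[38;2;15;35;36m[48;2;13;32;33m🬂[0m
[38;2;12;29;32m[48;2;11;26;30m🬂[38;2;12;29;32m[48;2;11;26;30m🬂[38;2;12;29;32m[48;2;175;98;21m🬀[38;2;153;86;18m[48;2;176;106;36m🬎[38;2;128;71;14m[48;2;143;81;19m🬨[38;2;101;56;11m[48;2;114;63;12m▐[38;2;71;39;7m[48;2;87;48;9m▐[38;2;46;25;5m[48;2;57;31;6m🬨[38;2;46;25;5m[48;2;11;27;31m🬓[38;2;12;29;32m[48;2;11;26;30m🬂[0m
[38;2;9;23;28m[48;2;8;20;27m🬎[38;2;9;22;28m[48;2;194;107;21m▌[38;2;202;120;38m[48;2;251;174;95m🬕[38;2;218;147;76m[48;2;251;193;120m🬊[38;2;145;84;23m[48;2;179;114;49m🬨[38;2;110;61;12m[48;2;123;68;13m▐[38;2;82;46;9m[48;2;97;54;10m▐[38;2;47;26;5m[48;2;66;36;7m▐[38;2;46;25;5m[48;2;46;25;5m [38;2;9;23;28m[48;2;8;20;27m🬎[0m
[38;2;7;17;25m[48;2;6;15;24m🬎[38;2;196;109;22m[48;2;6;16;24m🬁[38;2;239;159;79m[48;2;192;110;28m🬁[38;2;243;175;101m[48;2;193;120;47m🬂[38;2;172;106;40m[48;2;144;82;20m🬄[38;2;125;69;14m[48;2;111;61;12m▌[38;2;98;54;11m[48;2;83;46;9m▌[38;2;66;36;7m[48;2;46;26;5m▌[38;2;46;25;5m[48;2;6;16;24m🬕[38;2;7;17;25m[48;2;6;15;24m🬎[0m
[38;2;5;13;23m[48;2;4;10;21m🬂[38;2;5;13;23m[48;2;4;10;21m🬂[38;2;176;98;19m[48;2;4;11;21m🬁[38;2;156;87;18m[48;2;4;10;21m🬬[38;2;141;78;16m[48;2;129;71;14m▌[38;2;116;64;12m[48;2;102;57;11m▌[38;2;83;46;9m[48;2;59;33;6m🬕[38;2;50;27;5m[48;2;4;10;21m🬆[38;2;5;13;23m[48;2;4;10;21m🬂[38;2;5;13;23m[48;2;4;10;21m🬂[0m
</frame>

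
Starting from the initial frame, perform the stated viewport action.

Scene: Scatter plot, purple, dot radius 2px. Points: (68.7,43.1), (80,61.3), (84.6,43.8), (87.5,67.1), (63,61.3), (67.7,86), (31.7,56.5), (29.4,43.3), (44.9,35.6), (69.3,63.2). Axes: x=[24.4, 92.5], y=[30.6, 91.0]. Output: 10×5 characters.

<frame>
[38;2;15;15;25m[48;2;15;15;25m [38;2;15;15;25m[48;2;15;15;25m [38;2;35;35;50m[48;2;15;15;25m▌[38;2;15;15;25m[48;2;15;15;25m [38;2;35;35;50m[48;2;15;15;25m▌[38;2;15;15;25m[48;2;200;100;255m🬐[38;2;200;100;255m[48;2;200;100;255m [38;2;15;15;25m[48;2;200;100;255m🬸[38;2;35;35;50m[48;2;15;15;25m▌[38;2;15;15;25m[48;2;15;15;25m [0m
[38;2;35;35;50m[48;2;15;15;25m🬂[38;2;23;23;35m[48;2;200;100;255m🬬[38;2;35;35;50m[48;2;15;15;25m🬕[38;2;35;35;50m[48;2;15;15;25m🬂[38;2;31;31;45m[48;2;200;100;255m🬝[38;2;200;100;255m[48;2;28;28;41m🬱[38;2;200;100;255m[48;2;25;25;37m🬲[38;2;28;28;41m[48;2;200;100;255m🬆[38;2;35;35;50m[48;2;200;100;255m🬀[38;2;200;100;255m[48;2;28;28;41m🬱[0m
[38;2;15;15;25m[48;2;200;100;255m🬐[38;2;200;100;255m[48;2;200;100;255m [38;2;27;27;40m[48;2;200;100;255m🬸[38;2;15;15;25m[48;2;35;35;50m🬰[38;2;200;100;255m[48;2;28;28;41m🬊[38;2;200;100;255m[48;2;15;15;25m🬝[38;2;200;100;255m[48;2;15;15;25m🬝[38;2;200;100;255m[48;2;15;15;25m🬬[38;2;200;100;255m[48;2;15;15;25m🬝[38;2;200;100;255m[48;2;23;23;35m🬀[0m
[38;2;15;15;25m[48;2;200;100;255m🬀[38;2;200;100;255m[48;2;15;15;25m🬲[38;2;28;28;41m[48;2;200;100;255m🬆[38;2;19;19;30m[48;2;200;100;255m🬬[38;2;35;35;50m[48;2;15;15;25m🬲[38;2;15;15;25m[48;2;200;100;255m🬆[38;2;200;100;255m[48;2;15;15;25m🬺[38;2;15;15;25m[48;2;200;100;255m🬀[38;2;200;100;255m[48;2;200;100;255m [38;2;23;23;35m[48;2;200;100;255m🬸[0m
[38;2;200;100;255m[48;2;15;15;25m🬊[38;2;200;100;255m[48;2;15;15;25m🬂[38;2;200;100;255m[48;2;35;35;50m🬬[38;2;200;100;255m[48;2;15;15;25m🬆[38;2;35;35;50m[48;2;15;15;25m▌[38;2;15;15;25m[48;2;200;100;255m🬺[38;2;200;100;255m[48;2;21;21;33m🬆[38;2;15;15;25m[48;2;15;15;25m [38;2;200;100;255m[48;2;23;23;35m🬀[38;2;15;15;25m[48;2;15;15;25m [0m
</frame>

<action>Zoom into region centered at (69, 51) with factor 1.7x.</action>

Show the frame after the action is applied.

<frame>
[38;2;15;15;25m[48;2;15;15;25m [38;2;15;15;25m[48;2;15;15;25m [38;2;28;28;41m[48;2;200;100;255m🬆[38;2;200;100;255m[48;2;15;15;25m🬺[38;2;35;35;50m[48;2;200;100;255m🬀[38;2;15;15;25m[48;2;200;100;255m🬊[38;2;28;28;41m[48;2;200;100;255m🬆[38;2;200;100;255m[48;2;15;15;25m🬺[38;2;200;100;255m[48;2;25;25;37m🬙[38;2;200;100;255m[48;2;15;15;25m🬝[0m
[38;2;35;35;50m[48;2;15;15;25m🬂[38;2;35;35;50m[48;2;15;15;25m🬂[38;2;200;100;255m[48;2;27;27;40m🬁[38;2;200;100;255m[48;2;15;15;25m🬆[38;2;200;100;255m[48;2;28;28;41m🬊[38;2;200;100;255m[48;2;19;19;30m🬀[38;2;200;100;255m[48;2;27;27;40m🬁[38;2;200;100;255m[48;2;15;15;25m🬆[38;2;35;35;50m[48;2;15;15;25m🬕[38;2;35;35;50m[48;2;15;15;25m🬂[0m
[38;2;15;15;25m[48;2;35;35;50m🬰[38;2;15;15;25m[48;2;35;35;50m🬰[38;2;35;35;50m[48;2;15;15;25m🬛[38;2;15;15;25m[48;2;35;35;50m🬰[38;2;31;31;45m[48;2;200;100;255m🬝[38;2;15;15;25m[48;2;35;35;50m🬰[38;2;35;35;50m[48;2;15;15;25m🬛[38;2;23;23;35m[48;2;200;100;255m🬝[38;2;28;28;41m[48;2;200;100;255m🬊[38;2;15;15;25m[48;2;35;35;50m🬰[0m
[38;2;15;15;25m[48;2;35;35;50m🬎[38;2;15;15;25m[48;2;35;35;50m🬎[38;2;35;35;50m[48;2;15;15;25m🬲[38;2;23;23;35m[48;2;200;100;255m🬴[38;2;200;100;255m[48;2;200;100;255m [38;2;200;100;255m[48;2;25;25;37m🬛[38;2;35;35;50m[48;2;15;15;25m🬲[38;2;200;100;255m[48;2;28;28;41m🬊[38;2;200;100;255m[48;2;35;35;50m🬝[38;2;200;100;255m[48;2;23;23;35m🬀[0m
[38;2;15;15;25m[48;2;15;15;25m [38;2;15;15;25m[48;2;15;15;25m [38;2;35;35;50m[48;2;15;15;25m▌[38;2;15;15;25m[48;2;15;15;25m [38;2;200;100;255m[48;2;27;27;40m🬁[38;2;15;15;25m[48;2;15;15;25m [38;2;35;35;50m[48;2;15;15;25m▌[38;2;15;15;25m[48;2;15;15;25m [38;2;35;35;50m[48;2;15;15;25m▌[38;2;15;15;25m[48;2;15;15;25m [0m
</frame>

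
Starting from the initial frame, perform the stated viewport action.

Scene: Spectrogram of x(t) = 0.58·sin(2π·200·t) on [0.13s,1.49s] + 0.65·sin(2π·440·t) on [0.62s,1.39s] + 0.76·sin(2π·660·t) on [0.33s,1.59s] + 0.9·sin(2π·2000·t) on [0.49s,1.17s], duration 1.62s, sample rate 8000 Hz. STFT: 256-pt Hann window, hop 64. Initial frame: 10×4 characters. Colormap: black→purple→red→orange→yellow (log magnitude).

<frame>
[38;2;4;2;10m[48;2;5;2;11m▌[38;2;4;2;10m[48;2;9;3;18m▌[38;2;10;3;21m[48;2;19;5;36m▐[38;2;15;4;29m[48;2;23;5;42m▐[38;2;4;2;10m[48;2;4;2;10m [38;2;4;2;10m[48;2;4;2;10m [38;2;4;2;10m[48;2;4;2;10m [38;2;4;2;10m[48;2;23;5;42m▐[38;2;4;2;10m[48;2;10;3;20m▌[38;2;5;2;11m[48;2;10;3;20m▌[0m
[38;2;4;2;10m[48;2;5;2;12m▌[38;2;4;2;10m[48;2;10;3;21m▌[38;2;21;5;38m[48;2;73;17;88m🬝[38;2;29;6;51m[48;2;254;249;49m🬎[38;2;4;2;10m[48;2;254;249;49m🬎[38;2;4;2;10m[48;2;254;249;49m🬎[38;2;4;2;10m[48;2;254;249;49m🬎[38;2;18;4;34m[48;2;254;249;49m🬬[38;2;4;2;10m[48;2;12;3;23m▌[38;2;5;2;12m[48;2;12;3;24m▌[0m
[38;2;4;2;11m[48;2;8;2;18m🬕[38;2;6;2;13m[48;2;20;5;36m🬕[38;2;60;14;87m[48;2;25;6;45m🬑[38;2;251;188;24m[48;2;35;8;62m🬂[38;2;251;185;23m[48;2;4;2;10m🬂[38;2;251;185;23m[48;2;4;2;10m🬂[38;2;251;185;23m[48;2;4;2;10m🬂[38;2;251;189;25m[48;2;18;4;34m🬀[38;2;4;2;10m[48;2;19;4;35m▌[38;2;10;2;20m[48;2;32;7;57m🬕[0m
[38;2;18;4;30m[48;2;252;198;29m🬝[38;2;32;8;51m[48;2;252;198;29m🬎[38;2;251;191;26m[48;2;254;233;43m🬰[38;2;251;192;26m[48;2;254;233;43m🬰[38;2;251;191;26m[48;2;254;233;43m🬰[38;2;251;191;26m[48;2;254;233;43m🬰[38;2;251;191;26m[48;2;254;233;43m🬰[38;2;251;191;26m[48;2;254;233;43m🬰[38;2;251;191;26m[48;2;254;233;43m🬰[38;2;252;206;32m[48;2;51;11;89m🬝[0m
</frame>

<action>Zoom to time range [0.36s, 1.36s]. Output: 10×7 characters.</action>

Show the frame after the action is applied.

<frame>
[38;2;4;2;10m[48;2;4;2;10m [38;2;4;2;10m[48;2;21;5;39m▐[38;2;6;2;13m[48;2;15;4;29m▌[38;2;4;2;10m[48;2;4;2;10m [38;2;4;2;10m[48;2;4;2;10m [38;2;4;2;10m[48;2;4;2;10m [38;2;4;2;10m[48;2;4;2;10m [38;2;4;2;10m[48;2;4;2;10m [38;2;4;2;10m[48;2;21;5;39m▐[38;2;4;2;10m[48;2;4;2;10m [0m
[38;2;4;2;10m[48;2;4;2;10m [38;2;4;2;10m[48;2;25;6;46m▐[38;2;6;2;13m[48;2;16;4;30m▌[38;2;4;2;10m[48;2;4;2;10m [38;2;4;2;10m[48;2;4;2;10m [38;2;4;2;10m[48;2;4;2;10m [38;2;4;2;10m[48;2;4;2;10m [38;2;4;2;10m[48;2;4;2;10m [38;2;4;2;10m[48;2;25;6;46m▐[38;2;4;2;10m[48;2;4;2;10m [0m
[38;2;4;2;10m[48;2;4;2;10m [38;2;4;2;10m[48;2;41;9;71m▐[38;2;6;2;14m[48;2;17;4;32m▌[38;2;4;2;10m[48;2;4;2;10m [38;2;4;2;10m[48;2;4;2;10m [38;2;4;2;10m[48;2;4;2;10m [38;2;4;2;10m[48;2;4;2;10m [38;2;4;2;10m[48;2;4;2;10m [38;2;4;2;10m[48;2;41;9;71m▐[38;2;4;2;10m[48;2;4;2;10m [0m
[38;2;4;2;10m[48;2;4;2;10m [38;2;78;20;47m[48;2;254;249;49m🬰[38;2;13;3;26m[48;2;254;249;49m🬰[38;2;4;2;11m[48;2;254;249;49m🬰[38;2;4;2;11m[48;2;254;249;49m🬰[38;2;4;2;11m[48;2;254;249;49m🬰[38;2;4;2;11m[48;2;254;249;49m🬰[38;2;4;2;11m[48;2;254;249;49m🬰[38;2;63;16;39m[48;2;254;249;49m🬸[38;2;4;2;10m[48;2;4;2;10m [0m
[38;2;4;2;10m[48;2;4;2;10m [38;2;41;9;72m[48;2;4;2;10m▌[38;2;8;2;17m[48;2;26;6;47m▌[38;2;4;2;10m[48;2;4;2;10m [38;2;4;2;10m[48;2;4;2;10m [38;2;4;2;10m[48;2;4;2;10m [38;2;4;2;10m[48;2;4;2;10m [38;2;4;2;10m[48;2;4;2;10m [38;2;41;9;71m[48;2;4;2;10m▌[38;2;4;2;10m[48;2;4;2;10m [0m
[38;2;6;2;14m[48;2;254;233;43m🬎[38;2;16;4;31m[48;2;254;233;43m🬎[38;2;26;6;48m[48;2;254;233;43m🬎[38;2;6;2;14m[48;2;254;233;43m🬎[38;2;6;2;14m[48;2;254;233;43m🬎[38;2;6;2;14m[48;2;254;233;43m🬎[38;2;6;2;14m[48;2;254;233;43m🬎[38;2;6;2;14m[48;2;254;233;43m🬎[38;2;16;4;31m[48;2;254;233;43m🬎[38;2;6;2;14m[48;2;254;233;43m🬎[0m
[38;2;12;3;24m[48;2;251;192;26m🬂[38;2;19;4;36m[48;2;251;192;26m🬂[38;2;23;6;42m[48;2;251;198;29m🬀[38;2;253;218;37m[48;2;251;192;26m🬂[38;2;253;218;37m[48;2;251;192;26m🬂[38;2;253;218;37m[48;2;251;192;26m🬂[38;2;253;218;37m[48;2;251;192;26m🬂[38;2;253;218;37m[48;2;251;192;26m🬂[38;2;253;218;37m[48;2;251;192;26m🬂[38;2;253;218;37m[48;2;251;192;26m🬂[0m
</frame>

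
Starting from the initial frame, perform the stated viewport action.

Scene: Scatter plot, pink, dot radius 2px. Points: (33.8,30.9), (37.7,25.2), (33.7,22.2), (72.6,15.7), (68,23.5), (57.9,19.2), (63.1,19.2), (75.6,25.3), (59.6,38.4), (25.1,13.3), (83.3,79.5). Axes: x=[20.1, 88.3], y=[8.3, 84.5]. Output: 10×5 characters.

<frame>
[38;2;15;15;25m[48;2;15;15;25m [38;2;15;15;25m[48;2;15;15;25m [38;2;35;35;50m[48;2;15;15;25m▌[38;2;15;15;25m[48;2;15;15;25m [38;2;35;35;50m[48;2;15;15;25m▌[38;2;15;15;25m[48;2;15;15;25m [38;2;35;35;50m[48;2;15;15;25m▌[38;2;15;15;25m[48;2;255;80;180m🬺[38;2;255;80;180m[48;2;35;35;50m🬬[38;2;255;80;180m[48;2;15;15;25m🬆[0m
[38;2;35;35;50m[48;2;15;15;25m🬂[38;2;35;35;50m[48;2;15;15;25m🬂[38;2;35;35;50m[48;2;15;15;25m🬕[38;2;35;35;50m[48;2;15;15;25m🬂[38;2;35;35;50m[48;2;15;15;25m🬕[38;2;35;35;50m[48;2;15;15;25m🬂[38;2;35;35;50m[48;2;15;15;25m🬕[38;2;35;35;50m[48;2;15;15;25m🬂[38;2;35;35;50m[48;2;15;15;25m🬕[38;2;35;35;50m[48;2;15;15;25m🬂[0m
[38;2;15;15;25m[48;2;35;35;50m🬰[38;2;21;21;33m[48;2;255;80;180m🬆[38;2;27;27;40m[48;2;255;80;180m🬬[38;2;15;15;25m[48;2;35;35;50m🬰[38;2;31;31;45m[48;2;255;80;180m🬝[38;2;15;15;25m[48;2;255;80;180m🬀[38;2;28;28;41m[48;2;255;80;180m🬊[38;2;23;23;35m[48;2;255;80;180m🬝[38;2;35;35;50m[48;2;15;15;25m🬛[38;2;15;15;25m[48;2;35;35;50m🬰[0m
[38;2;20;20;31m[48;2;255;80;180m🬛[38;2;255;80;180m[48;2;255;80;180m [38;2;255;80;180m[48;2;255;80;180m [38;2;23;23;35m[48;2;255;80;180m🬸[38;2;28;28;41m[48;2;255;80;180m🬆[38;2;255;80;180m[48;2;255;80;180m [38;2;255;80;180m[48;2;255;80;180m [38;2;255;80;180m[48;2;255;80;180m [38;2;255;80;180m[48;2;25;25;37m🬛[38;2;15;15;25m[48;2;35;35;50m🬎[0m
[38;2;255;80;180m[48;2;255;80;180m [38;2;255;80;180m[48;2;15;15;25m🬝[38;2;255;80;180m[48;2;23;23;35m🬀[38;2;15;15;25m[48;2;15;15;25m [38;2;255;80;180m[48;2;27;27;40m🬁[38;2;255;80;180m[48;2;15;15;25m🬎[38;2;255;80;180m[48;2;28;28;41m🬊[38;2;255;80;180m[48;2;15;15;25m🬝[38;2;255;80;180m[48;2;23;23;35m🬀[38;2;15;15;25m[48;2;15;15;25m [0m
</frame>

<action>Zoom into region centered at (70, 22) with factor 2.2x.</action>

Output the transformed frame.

<frame>
[38;2;15;15;25m[48;2;255;80;180m🬺[38;2;255;80;180m[48;2;15;15;25m🬬[38;2;255;80;180m[48;2;21;21;33m🬆[38;2;15;15;25m[48;2;15;15;25m [38;2;35;35;50m[48;2;15;15;25m▌[38;2;15;15;25m[48;2;15;15;25m [38;2;35;35;50m[48;2;15;15;25m▌[38;2;15;15;25m[48;2;15;15;25m [38;2;35;35;50m[48;2;15;15;25m▌[38;2;15;15;25m[48;2;15;15;25m [0m
[38;2;35;35;50m[48;2;15;15;25m🬂[38;2;35;35;50m[48;2;15;15;25m🬂[38;2;35;35;50m[48;2;15;15;25m🬕[38;2;23;23;35m[48;2;255;80;180m🬝[38;2;255;80;180m[48;2;28;28;41m🬱[38;2;28;28;41m[48;2;255;80;180m🬆[38;2;255;80;180m[48;2;35;35;50m🬺[38;2;23;23;35m[48;2;255;80;180m🬬[38;2;35;35;50m[48;2;15;15;25m🬕[38;2;35;35;50m[48;2;15;15;25m🬂[0m
[38;2;21;21;33m[48;2;255;80;180m🬆[38;2;255;80;180m[48;2;15;15;25m🬺[38;2;35;35;50m[48;2;255;80;180m🬀[38;2;255;80;180m[48;2;255;80;180m [38;2;255;80;180m[48;2;15;15;25m🬝[38;2;255;80;180m[48;2;35;35;50m🬸[38;2;255;80;180m[48;2;25;25;37m🬕[38;2;15;15;25m[48;2;35;35;50m🬰[38;2;35;35;50m[48;2;15;15;25m🬛[38;2;15;15;25m[48;2;35;35;50m🬰[0m
[38;2;23;23;35m[48;2;255;80;180m🬺[38;2;255;80;180m[48;2;28;28;41m🬆[38;2;255;80;180m[48;2;35;35;50m🬊[38;2;255;80;180m[48;2;23;23;35m🬀[38;2;255;80;180m[48;2;31;31;45m🬁[38;2;255;80;180m[48;2;35;35;50m🬬[38;2;255;80;180m[48;2;28;28;41m🬆[38;2;15;15;25m[48;2;35;35;50m🬎[38;2;35;35;50m[48;2;15;15;25m🬲[38;2;15;15;25m[48;2;35;35;50m🬎[0m
[38;2;15;15;25m[48;2;15;15;25m [38;2;15;15;25m[48;2;15;15;25m [38;2;35;35;50m[48;2;15;15;25m▌[38;2;15;15;25m[48;2;15;15;25m [38;2;35;35;50m[48;2;15;15;25m▌[38;2;15;15;25m[48;2;15;15;25m [38;2;35;35;50m[48;2;15;15;25m▌[38;2;15;15;25m[48;2;15;15;25m [38;2;35;35;50m[48;2;15;15;25m▌[38;2;15;15;25m[48;2;15;15;25m [0m
</frame>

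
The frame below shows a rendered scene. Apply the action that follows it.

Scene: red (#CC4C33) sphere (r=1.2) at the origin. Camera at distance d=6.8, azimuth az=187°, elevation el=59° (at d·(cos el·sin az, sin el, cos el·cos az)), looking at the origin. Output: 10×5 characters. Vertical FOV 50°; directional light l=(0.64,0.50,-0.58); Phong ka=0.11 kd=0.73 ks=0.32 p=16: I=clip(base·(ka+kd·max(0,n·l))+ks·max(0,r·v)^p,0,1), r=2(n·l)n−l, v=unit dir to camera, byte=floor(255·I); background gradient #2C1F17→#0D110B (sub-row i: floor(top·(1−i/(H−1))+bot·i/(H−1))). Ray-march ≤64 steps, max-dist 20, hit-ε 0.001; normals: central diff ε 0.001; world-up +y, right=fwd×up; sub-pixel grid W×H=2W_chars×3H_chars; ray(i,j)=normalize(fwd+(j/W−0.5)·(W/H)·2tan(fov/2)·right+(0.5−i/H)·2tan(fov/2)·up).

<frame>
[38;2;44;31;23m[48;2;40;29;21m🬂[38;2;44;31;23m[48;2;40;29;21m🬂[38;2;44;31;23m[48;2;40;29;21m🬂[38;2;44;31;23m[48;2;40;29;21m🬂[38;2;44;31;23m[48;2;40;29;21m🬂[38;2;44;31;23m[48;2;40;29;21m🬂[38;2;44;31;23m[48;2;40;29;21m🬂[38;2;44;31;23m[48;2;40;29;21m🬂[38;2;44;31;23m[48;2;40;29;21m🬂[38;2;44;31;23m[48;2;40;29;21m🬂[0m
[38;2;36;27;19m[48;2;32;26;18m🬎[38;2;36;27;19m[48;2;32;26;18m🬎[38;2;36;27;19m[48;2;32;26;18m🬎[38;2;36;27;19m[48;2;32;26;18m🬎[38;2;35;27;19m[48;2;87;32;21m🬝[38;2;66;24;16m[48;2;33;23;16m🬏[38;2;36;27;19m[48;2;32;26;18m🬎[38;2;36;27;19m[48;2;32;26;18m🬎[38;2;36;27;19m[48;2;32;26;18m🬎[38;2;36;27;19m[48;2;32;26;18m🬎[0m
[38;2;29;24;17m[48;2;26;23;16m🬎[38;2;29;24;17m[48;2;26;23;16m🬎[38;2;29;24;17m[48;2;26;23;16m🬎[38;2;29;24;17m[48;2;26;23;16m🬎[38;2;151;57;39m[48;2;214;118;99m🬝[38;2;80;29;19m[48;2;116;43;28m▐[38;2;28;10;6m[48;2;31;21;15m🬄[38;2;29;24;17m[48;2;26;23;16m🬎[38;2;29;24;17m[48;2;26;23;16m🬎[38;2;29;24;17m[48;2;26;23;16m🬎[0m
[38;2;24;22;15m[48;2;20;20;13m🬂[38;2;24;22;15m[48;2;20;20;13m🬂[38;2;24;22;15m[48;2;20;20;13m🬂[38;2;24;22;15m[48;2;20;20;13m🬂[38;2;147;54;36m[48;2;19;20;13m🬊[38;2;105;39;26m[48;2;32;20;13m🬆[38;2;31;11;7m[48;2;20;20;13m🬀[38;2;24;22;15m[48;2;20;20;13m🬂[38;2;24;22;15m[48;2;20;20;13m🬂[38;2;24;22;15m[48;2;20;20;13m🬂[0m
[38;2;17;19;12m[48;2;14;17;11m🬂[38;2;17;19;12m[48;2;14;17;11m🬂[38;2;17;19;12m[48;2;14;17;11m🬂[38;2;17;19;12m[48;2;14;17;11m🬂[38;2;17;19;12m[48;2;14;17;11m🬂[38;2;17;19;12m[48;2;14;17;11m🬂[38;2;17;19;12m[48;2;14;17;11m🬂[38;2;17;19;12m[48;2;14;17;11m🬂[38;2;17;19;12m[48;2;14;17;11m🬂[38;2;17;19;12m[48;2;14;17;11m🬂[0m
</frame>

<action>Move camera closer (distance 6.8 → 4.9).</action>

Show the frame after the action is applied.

<frame>
[38;2;44;31;23m[48;2;40;29;21m🬂[38;2;44;31;23m[48;2;40;29;21m🬂[38;2;44;31;23m[48;2;40;29;21m🬂[38;2;44;31;23m[48;2;40;29;21m🬂[38;2;44;31;23m[48;2;40;29;21m🬂[38;2;44;31;23m[48;2;40;29;21m🬂[38;2;44;31;23m[48;2;40;29;21m🬂[38;2;44;31;23m[48;2;40;29;21m🬂[38;2;44;31;23m[48;2;40;29;21m🬂[38;2;44;31;23m[48;2;40;29;21m🬂[0m
[38;2;36;27;19m[48;2;32;26;18m🬎[38;2;36;27;19m[48;2;32;26;18m🬎[38;2;36;27;19m[48;2;32;26;18m🬎[38;2;35;27;19m[48;2;128;47;32m🬝[38;2;37;28;20m[48;2;105;39;26m🬂[38;2;39;24;17m[48;2;81;29;20m🬊[38;2;37;24;17m[48;2;22;8;5m🬙[38;2;36;27;19m[48;2;32;26;18m🬎[38;2;36;27;19m[48;2;32;26;18m🬎[38;2;36;27;19m[48;2;32;26;18m🬎[0m
[38;2;29;24;17m[48;2;26;23;16m🬎[38;2;29;24;17m[48;2;26;23;16m🬎[38;2;29;24;17m[48;2;26;23;16m🬎[38;2;30;24;17m[48;2;159;59;39m🬀[38;2;154;64;47m[48;2;225;125;105m🬬[38;2;97;35;24m[48;2;119;44;29m▐[38;2;31;11;7m[48;2;69;25;17m▐[38;2;28;23;16m[48;2;22;8;5m🬨[38;2;29;24;17m[48;2;26;23;16m🬎[38;2;29;24;17m[48;2;26;23;16m🬎[0m
[38;2;24;22;15m[48;2;20;20;13m🬂[38;2;24;22;15m[48;2;20;20;13m🬂[38;2;24;22;15m[48;2;20;20;13m🬂[38;2;162;60;40m[48;2;20;20;13m🬉[38;2;158;61;43m[48;2;132;48;32m🬆[38;2;119;44;29m[48;2;95;35;23m▌[38;2;72;26;18m[48;2;27;13;8m🬄[38;2;24;22;15m[48;2;20;20;13m🬂[38;2;24;22;15m[48;2;20;20;13m🬂[38;2;24;22;15m[48;2;20;20;13m🬂[0m
[38;2;17;19;12m[48;2;14;17;11m🬂[38;2;17;19;12m[48;2;14;17;11m🬂[38;2;17;19;12m[48;2;14;17;11m🬂[38;2;17;19;12m[48;2;14;17;11m🬂[38;2;17;19;12m[48;2;14;17;11m🬂[38;2;17;19;12m[48;2;14;17;11m🬂[38;2;17;19;12m[48;2;14;17;11m🬂[38;2;17;19;12m[48;2;14;17;11m🬂[38;2;17;19;12m[48;2;14;17;11m🬂[38;2;17;19;12m[48;2;14;17;11m🬂[0m
</frame>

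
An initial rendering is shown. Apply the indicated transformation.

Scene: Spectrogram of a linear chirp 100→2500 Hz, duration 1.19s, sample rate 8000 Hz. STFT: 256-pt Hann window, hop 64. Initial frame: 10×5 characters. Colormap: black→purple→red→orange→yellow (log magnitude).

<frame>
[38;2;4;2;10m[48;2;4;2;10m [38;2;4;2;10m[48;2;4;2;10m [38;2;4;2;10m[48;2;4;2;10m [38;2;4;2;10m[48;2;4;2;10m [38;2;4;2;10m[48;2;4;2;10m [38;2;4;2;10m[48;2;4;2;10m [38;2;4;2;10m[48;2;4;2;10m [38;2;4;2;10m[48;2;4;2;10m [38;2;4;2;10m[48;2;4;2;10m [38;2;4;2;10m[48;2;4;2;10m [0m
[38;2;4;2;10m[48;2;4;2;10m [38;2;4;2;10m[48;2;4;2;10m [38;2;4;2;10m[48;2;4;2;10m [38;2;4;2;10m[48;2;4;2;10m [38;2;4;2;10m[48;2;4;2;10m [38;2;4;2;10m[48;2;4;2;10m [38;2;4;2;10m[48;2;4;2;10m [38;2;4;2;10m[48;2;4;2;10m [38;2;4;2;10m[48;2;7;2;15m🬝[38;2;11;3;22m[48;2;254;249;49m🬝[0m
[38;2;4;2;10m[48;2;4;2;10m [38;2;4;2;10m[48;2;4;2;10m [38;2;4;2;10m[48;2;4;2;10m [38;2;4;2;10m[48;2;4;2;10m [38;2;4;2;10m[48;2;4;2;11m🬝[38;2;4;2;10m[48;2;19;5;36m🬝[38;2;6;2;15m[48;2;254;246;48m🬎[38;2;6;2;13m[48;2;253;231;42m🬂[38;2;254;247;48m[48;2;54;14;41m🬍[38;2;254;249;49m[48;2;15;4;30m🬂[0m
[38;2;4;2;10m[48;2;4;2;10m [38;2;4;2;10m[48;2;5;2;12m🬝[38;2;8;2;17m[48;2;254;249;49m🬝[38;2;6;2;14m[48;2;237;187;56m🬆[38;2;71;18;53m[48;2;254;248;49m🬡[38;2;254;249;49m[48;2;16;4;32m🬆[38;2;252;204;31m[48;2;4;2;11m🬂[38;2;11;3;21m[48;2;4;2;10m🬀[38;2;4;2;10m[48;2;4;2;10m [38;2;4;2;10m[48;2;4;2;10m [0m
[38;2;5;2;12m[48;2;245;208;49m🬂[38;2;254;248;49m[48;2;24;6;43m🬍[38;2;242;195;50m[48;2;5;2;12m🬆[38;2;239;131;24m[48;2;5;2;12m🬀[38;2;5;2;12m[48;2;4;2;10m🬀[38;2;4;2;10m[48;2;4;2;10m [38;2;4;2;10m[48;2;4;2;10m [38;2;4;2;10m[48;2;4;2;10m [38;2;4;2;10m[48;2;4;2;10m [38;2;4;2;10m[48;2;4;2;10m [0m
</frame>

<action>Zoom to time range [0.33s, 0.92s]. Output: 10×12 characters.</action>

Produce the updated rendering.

<frame>
[38;2;4;2;10m[48;2;4;2;10m [38;2;4;2;10m[48;2;4;2;10m [38;2;4;2;10m[48;2;4;2;10m [38;2;4;2;10m[48;2;4;2;10m [38;2;4;2;10m[48;2;4;2;10m [38;2;4;2;10m[48;2;4;2;10m [38;2;4;2;10m[48;2;4;2;10m [38;2;4;2;10m[48;2;4;2;10m [38;2;4;2;10m[48;2;4;2;10m [38;2;4;2;10m[48;2;4;2;10m [0m
[38;2;4;2;10m[48;2;4;2;10m [38;2;4;2;10m[48;2;4;2;10m [38;2;4;2;10m[48;2;4;2;10m [38;2;4;2;10m[48;2;4;2;10m [38;2;4;2;10m[48;2;4;2;10m [38;2;4;2;10m[48;2;4;2;10m [38;2;4;2;10m[48;2;4;2;10m [38;2;4;2;10m[48;2;4;2;10m [38;2;4;2;10m[48;2;4;2;10m [38;2;4;2;10m[48;2;4;2;10m [0m
[38;2;4;2;10m[48;2;4;2;10m [38;2;4;2;10m[48;2;4;2;10m [38;2;4;2;10m[48;2;4;2;10m [38;2;4;2;10m[48;2;4;2;10m [38;2;4;2;10m[48;2;4;2;10m [38;2;4;2;10m[48;2;4;2;10m [38;2;4;2;10m[48;2;4;2;10m [38;2;4;2;10m[48;2;4;2;10m [38;2;4;2;10m[48;2;4;2;10m [38;2;4;2;10m[48;2;4;2;10m [0m
[38;2;4;2;10m[48;2;4;2;10m [38;2;4;2;10m[48;2;4;2;10m [38;2;4;2;10m[48;2;4;2;10m [38;2;4;2;10m[48;2;4;2;10m [38;2;4;2;10m[48;2;4;2;10m [38;2;4;2;10m[48;2;4;2;10m [38;2;4;2;10m[48;2;4;2;10m [38;2;4;2;10m[48;2;4;2;10m [38;2;4;2;10m[48;2;4;2;10m [38;2;4;2;10m[48;2;4;2;10m [0m
[38;2;4;2;10m[48;2;4;2;10m [38;2;4;2;10m[48;2;4;2;10m [38;2;4;2;10m[48;2;4;2;10m [38;2;4;2;10m[48;2;4;2;10m [38;2;4;2;10m[48;2;4;2;10m [38;2;4;2;10m[48;2;4;2;10m [38;2;4;2;10m[48;2;4;2;10m [38;2;4;2;10m[48;2;4;2;10m [38;2;4;2;10m[48;2;4;2;10m [38;2;4;2;10m[48;2;4;2;10m [0m
[38;2;4;2;10m[48;2;4;2;10m [38;2;4;2;10m[48;2;4;2;10m [38;2;4;2;10m[48;2;4;2;10m [38;2;4;2;10m[48;2;4;2;10m [38;2;4;2;10m[48;2;4;2;10m [38;2;4;2;10m[48;2;4;2;10m [38;2;4;2;10m[48;2;4;2;10m [38;2;4;2;10m[48;2;4;2;11m🬝[38;2;4;2;10m[48;2;6;2;14m🬝[38;2;5;2;13m[48;2;35;8;62m🬝[0m
[38;2;4;2;10m[48;2;4;2;10m [38;2;4;2;10m[48;2;4;2;10m [38;2;4;2;10m[48;2;4;2;10m [38;2;4;2;10m[48;2;4;2;10m [38;2;4;2;10m[48;2;4;2;11m🬝[38;2;4;2;10m[48;2;5;2;12m🬝[38;2;4;2;11m[48;2;17;4;32m🬝[38;2;24;6;36m[48;2;253;230;41m🬝[38;2;69;17;43m[48;2;254;249;49m🬆[38;2;248;213;45m[48;2;79;19;76m🬜[0m
[38;2;4;2;10m[48;2;4;2;10m [38;2;4;2;10m[48;2;4;2;10m [38;2;4;2;10m[48;2;6;2;13m🬝[38;2;5;2;12m[48;2;17;4;31m🬝[38;2;8;2;18m[48;2;223;144;62m🬎[38;2;24;5;44m[48;2;253;236;44m🬆[38;2;148;37;83m[48;2;253;240;45m🬟[38;2;252;215;36m[48;2;23;5;43m🬆[38;2;252;201;30m[48;2;27;7;29m🬀[38;2;16;4;31m[48;2;4;2;12m🬀[0m
[38;2;5;2;12m[48;2;19;5;35m🬝[38;2;8;2;17m[48;2;230;156;58m🬎[38;2;59;15;41m[48;2;253;240;45m🬆[38;2;252;223;38m[48;2;65;15;82m🬜[38;2;254;245;47m[48;2;41;10;44m🬆[38;2;251;182;22m[48;2;23;6;32m🬀[38;2;14;4;27m[48;2;5;2;11m🬀[38;2;5;2;12m[48;2;4;2;10m🬀[38;2;4;2;10m[48;2;4;2;10m [38;2;4;2;10m[48;2;4;2;10m [0m
[38;2;247;204;41m[48;2;78;19;77m🬜[38;2;253;240;46m[48;2;30;7;44m🬆[38;2;250;161;13m[48;2;13;3;26m🬀[38;2;11;3;22m[48;2;4;2;11m🬀[38;2;5;2;12m[48;2;4;2;10m🬀[38;2;4;2;10m[48;2;4;2;10m [38;2;4;2;10m[48;2;4;2;10m [38;2;4;2;10m[48;2;4;2;10m [38;2;4;2;10m[48;2;4;2;10m [38;2;4;2;10m[48;2;4;2;10m [0m
[38;2;16;4;31m[48;2;4;2;12m🬀[38;2;6;2;13m[48;2;4;2;10m🬀[38;2;4;2;10m[48;2;4;2;10m [38;2;4;2;10m[48;2;4;2;10m [38;2;4;2;10m[48;2;4;2;10m [38;2;4;2;10m[48;2;4;2;10m [38;2;4;2;10m[48;2;4;2;10m [38;2;4;2;10m[48;2;4;2;10m [38;2;4;2;10m[48;2;4;2;10m [38;2;4;2;10m[48;2;4;2;10m [0m
[38;2;4;2;10m[48;2;4;2;10m [38;2;4;2;10m[48;2;4;2;10m [38;2;4;2;10m[48;2;4;2;10m [38;2;4;2;10m[48;2;4;2;10m [38;2;4;2;10m[48;2;4;2;10m [38;2;4;2;10m[48;2;4;2;10m [38;2;4;2;10m[48;2;4;2;10m [38;2;4;2;10m[48;2;4;2;10m [38;2;4;2;10m[48;2;4;2;10m [38;2;4;2;10m[48;2;4;2;10m [0m
</frame>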